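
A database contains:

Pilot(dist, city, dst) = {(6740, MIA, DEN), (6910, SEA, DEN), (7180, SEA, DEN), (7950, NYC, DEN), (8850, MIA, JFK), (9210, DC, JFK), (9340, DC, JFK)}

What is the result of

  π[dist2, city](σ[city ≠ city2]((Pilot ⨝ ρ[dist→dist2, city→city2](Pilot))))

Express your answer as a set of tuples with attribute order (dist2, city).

ρ[dist→dist2, city→city2]: schema becomes (dist2, city2, dst); tuples unchanged.
Pilot ⋈ ρ[dist→dist2, city→city2](Pilot) (natural join on dst): {(6740, MIA, DEN, 6740, MIA), (6740, MIA, DEN, 6910, SEA), (6740, MIA, DEN, 7180, SEA), (6740, MIA, DEN, 7950, NYC), (6910, SEA, DEN, 6740, MIA), (6910, SEA, DEN, 6910, SEA), (6910, SEA, DEN, 7180, SEA), (6910, SEA, DEN, 7950, NYC), (7180, SEA, DEN, 6740, MIA), (7180, SEA, DEN, 6910, SEA), (7180, SEA, DEN, 7180, SEA), (7180, SEA, DEN, 7950, NYC), (7950, NYC, DEN, 6740, MIA), (7950, NYC, DEN, 6910, SEA), (7950, NYC, DEN, 7180, SEA), (7950, NYC, DEN, 7950, NYC), (8850, MIA, JFK, 8850, MIA), (8850, MIA, JFK, 9210, DC), (8850, MIA, JFK, 9340, DC), (9210, DC, JFK, 8850, MIA), (9210, DC, JFK, 9210, DC), (9210, DC, JFK, 9340, DC), (9340, DC, JFK, 8850, MIA), (9340, DC, JFK, 9210, DC), (9340, DC, JFK, 9340, DC)}
σ[city ≠ city2]: keep tuples satisfying city ≠ city2 → {(6740, MIA, DEN, 6910, SEA), (6740, MIA, DEN, 7180, SEA), (6740, MIA, DEN, 7950, NYC), (6910, SEA, DEN, 6740, MIA), (6910, SEA, DEN, 7950, NYC), (7180, SEA, DEN, 6740, MIA), (7180, SEA, DEN, 7950, NYC), (7950, NYC, DEN, 6740, MIA), (7950, NYC, DEN, 6910, SEA), (7950, NYC, DEN, 7180, SEA), (8850, MIA, JFK, 9210, DC), (8850, MIA, JFK, 9340, DC), (9210, DC, JFK, 8850, MIA), (9340, DC, JFK, 8850, MIA)}
π_{dist2, city} gives {(6740, NYC), (6740, SEA), (6910, MIA), (6910, NYC), (7180, MIA), (7180, NYC), (7950, MIA), (7950, SEA), (8850, DC), (9210, MIA), (9340, MIA)} (3 duplicate(s) eliminated).

{(6740, NYC), (6740, SEA), (6910, MIA), (6910, NYC), (7180, MIA), (7180, NYC), (7950, MIA), (7950, SEA), (8850, DC), (9210, MIA), (9340, MIA)}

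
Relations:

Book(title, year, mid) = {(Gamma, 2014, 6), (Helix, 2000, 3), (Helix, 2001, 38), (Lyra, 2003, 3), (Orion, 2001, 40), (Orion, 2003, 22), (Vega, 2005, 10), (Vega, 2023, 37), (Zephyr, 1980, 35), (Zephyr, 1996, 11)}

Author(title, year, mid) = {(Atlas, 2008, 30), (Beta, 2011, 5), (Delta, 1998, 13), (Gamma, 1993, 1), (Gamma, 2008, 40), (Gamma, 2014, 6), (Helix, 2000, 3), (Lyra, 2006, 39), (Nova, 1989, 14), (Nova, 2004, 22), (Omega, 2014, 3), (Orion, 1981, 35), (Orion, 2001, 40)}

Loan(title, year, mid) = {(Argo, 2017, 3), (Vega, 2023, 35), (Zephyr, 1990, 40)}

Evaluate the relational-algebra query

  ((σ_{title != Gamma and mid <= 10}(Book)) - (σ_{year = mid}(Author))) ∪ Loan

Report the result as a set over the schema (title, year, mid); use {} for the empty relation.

{(Argo, 2017, 3), (Helix, 2000, 3), (Lyra, 2003, 3), (Vega, 2005, 10), (Vega, 2023, 35), (Zephyr, 1990, 40)}

Apply σ_{title != Gamma and mid <= 10}; surviving tuples: {(Helix, 2000, 3), (Lyra, 2003, 3), (Vega, 2005, 10)}
Apply σ_{year = mid}; surviving tuples: {}
Difference: {(Helix, 2000, 3), (Lyra, 2003, 3), (Vega, 2005, 10)} with {} → {(Helix, 2000, 3), (Lyra, 2003, 3), (Vega, 2005, 10)}
Union: {(Helix, 2000, 3), (Lyra, 2003, 3), (Vega, 2005, 10)} with {(Argo, 2017, 3), (Vega, 2023, 35), (Zephyr, 1990, 40)} → {(Argo, 2017, 3), (Helix, 2000, 3), (Lyra, 2003, 3), (Vega, 2005, 10), (Vega, 2023, 35), (Zephyr, 1990, 40)}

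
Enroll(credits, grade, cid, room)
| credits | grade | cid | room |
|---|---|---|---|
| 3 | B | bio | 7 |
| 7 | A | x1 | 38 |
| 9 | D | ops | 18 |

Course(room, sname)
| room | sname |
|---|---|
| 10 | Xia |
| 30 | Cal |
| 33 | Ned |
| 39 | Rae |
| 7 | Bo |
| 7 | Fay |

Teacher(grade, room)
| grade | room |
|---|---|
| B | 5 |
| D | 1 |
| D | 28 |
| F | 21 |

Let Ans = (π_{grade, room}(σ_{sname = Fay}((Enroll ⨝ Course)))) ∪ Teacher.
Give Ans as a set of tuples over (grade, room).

{(B, 5), (B, 7), (D, 1), (D, 28), (F, 21)}

Natural join on room: {(3, B, bio, 7, Bo), (3, B, bio, 7, Fay)}
σ[sname = Fay]: keep tuples satisfying sname = Fay → {(3, B, bio, 7, Fay)}
Keep only column(s) grade, room: {(B, 7)}
Taking the union: {(B, 5), (B, 7), (D, 1), (D, 28), (F, 21)}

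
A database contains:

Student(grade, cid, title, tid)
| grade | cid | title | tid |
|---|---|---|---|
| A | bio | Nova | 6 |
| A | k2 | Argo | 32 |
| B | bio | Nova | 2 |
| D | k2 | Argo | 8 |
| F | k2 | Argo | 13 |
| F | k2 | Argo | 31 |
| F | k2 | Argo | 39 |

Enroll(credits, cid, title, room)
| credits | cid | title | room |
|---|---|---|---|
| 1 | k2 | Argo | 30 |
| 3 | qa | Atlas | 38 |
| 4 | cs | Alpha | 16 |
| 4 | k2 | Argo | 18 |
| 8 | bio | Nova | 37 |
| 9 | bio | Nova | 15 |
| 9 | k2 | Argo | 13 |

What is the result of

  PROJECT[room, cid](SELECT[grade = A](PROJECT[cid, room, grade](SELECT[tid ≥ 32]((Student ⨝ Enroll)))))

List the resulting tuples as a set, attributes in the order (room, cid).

Student ⋈ Enroll (natural join on cid, title): {(A, bio, Nova, 6, 8, 37), (A, bio, Nova, 6, 9, 15), (A, k2, Argo, 32, 1, 30), (A, k2, Argo, 32, 4, 18), (A, k2, Argo, 32, 9, 13), (B, bio, Nova, 2, 8, 37), (B, bio, Nova, 2, 9, 15), (D, k2, Argo, 8, 1, 30), (D, k2, Argo, 8, 4, 18), (D, k2, Argo, 8, 9, 13), (F, k2, Argo, 13, 1, 30), (F, k2, Argo, 13, 4, 18), (F, k2, Argo, 13, 9, 13), (F, k2, Argo, 31, 1, 30), (F, k2, Argo, 31, 4, 18), (F, k2, Argo, 31, 9, 13), (F, k2, Argo, 39, 1, 30), (F, k2, Argo, 39, 4, 18), (F, k2, Argo, 39, 9, 13)}
Selection tid ≥ 32: {(A, k2, Argo, 32, 1, 30), (A, k2, Argo, 32, 4, 18), (A, k2, Argo, 32, 9, 13), (F, k2, Argo, 39, 1, 30), (F, k2, Argo, 39, 4, 18), (F, k2, Argo, 39, 9, 13)}
π[cid, room, grade]: project onto (cid, room, grade) → {(k2, 13, A), (k2, 13, F), (k2, 18, A), (k2, 18, F), (k2, 30, A), (k2, 30, F)}
Selection grade = A: {(k2, 13, A), (k2, 18, A), (k2, 30, A)}
π[room, cid]: project onto (room, cid) → {(13, k2), (18, k2), (30, k2)}

{(13, k2), (18, k2), (30, k2)}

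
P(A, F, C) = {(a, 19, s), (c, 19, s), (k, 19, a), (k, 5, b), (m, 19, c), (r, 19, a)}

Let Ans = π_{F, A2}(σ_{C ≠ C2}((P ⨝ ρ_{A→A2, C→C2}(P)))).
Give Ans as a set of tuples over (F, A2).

ρ[A→A2, C→C2]: schema becomes (A2, F, C2); tuples unchanged.
Natural join on F: {(a, 19, s, a, s), (a, 19, s, c, s), (a, 19, s, k, a), (a, 19, s, m, c), (a, 19, s, r, a), (c, 19, s, a, s), (c, 19, s, c, s), (c, 19, s, k, a), (c, 19, s, m, c), (c, 19, s, r, a), (k, 19, a, a, s), (k, 19, a, c, s), (k, 19, a, k, a), (k, 19, a, m, c), (k, 19, a, r, a), (k, 5, b, k, b), (m, 19, c, a, s), (m, 19, c, c, s), (m, 19, c, k, a), (m, 19, c, m, c), (m, 19, c, r, a), (r, 19, a, a, s), (r, 19, a, c, s), (r, 19, a, k, a), (r, 19, a, m, c), (r, 19, a, r, a)}
Selection C ≠ C2: {(a, 19, s, k, a), (a, 19, s, m, c), (a, 19, s, r, a), (c, 19, s, k, a), (c, 19, s, m, c), (c, 19, s, r, a), (k, 19, a, a, s), (k, 19, a, c, s), (k, 19, a, m, c), (m, 19, c, a, s), (m, 19, c, c, s), (m, 19, c, k, a), (m, 19, c, r, a), (r, 19, a, a, s), (r, 19, a, c, s), (r, 19, a, m, c)}
Projecting to F, A2 (11 duplicate(s) eliminated): {(19, a), (19, c), (19, k), (19, m), (19, r)}

{(19, a), (19, c), (19, k), (19, m), (19, r)}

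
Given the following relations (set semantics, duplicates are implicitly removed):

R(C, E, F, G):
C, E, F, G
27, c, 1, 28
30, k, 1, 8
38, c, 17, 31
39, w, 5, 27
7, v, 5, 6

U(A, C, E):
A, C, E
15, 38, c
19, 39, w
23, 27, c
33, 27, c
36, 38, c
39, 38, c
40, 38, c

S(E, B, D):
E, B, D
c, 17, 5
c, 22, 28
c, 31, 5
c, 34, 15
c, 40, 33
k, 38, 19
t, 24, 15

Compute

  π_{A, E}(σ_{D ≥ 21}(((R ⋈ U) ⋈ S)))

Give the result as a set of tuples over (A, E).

{(15, c), (23, c), (33, c), (36, c), (39, c), (40, c)}

R ⋈ U (natural join on C, E): {(27, c, 1, 28, 23), (27, c, 1, 28, 33), (38, c, 17, 31, 15), (38, c, 17, 31, 36), (38, c, 17, 31, 39), (38, c, 17, 31, 40), (39, w, 5, 27, 19)}
(R ⋈ U) ⋈ S (natural join on E): {(27, c, 1, 28, 23, 17, 5), (27, c, 1, 28, 23, 22, 28), (27, c, 1, 28, 23, 31, 5), (27, c, 1, 28, 23, 34, 15), (27, c, 1, 28, 23, 40, 33), (27, c, 1, 28, 33, 17, 5), (27, c, 1, 28, 33, 22, 28), (27, c, 1, 28, 33, 31, 5), (27, c, 1, 28, 33, 34, 15), (27, c, 1, 28, 33, 40, 33), (38, c, 17, 31, 15, 17, 5), (38, c, 17, 31, 15, 22, 28), (38, c, 17, 31, 15, 31, 5), (38, c, 17, 31, 15, 34, 15), (38, c, 17, 31, 15, 40, 33), (38, c, 17, 31, 36, 17, 5), (38, c, 17, 31, 36, 22, 28), (38, c, 17, 31, 36, 31, 5), (38, c, 17, 31, 36, 34, 15), (38, c, 17, 31, 36, 40, 33), (38, c, 17, 31, 39, 17, 5), (38, c, 17, 31, 39, 22, 28), (38, c, 17, 31, 39, 31, 5), (38, c, 17, 31, 39, 34, 15), (38, c, 17, 31, 39, 40, 33), (38, c, 17, 31, 40, 17, 5), (38, c, 17, 31, 40, 22, 28), (38, c, 17, 31, 40, 31, 5), (38, c, 17, 31, 40, 34, 15), (38, c, 17, 31, 40, 40, 33)}
σ[D ≥ 21]: keep tuples satisfying D ≥ 21 → {(27, c, 1, 28, 23, 22, 28), (27, c, 1, 28, 23, 40, 33), (27, c, 1, 28, 33, 22, 28), (27, c, 1, 28, 33, 40, 33), (38, c, 17, 31, 15, 22, 28), (38, c, 17, 31, 15, 40, 33), (38, c, 17, 31, 36, 22, 28), (38, c, 17, 31, 36, 40, 33), (38, c, 17, 31, 39, 22, 28), (38, c, 17, 31, 39, 40, 33), (38, c, 17, 31, 40, 22, 28), (38, c, 17, 31, 40, 40, 33)}
π[A, E]: project onto (A, E) (6 duplicate(s) eliminated) → {(15, c), (23, c), (33, c), (36, c), (39, c), (40, c)}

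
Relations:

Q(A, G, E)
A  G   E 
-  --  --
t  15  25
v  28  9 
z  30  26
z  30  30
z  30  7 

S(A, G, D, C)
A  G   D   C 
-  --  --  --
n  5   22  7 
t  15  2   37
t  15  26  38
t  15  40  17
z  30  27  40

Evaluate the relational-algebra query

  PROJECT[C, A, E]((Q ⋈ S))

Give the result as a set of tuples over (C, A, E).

{(17, t, 25), (37, t, 25), (38, t, 25), (40, z, 26), (40, z, 30), (40, z, 7)}

Q ⋈ S (natural join on A, G): {(t, 15, 25, 2, 37), (t, 15, 25, 26, 38), (t, 15, 25, 40, 17), (z, 30, 26, 27, 40), (z, 30, 30, 27, 40), (z, 30, 7, 27, 40)}
π_{C, A, E} gives {(17, t, 25), (37, t, 25), (38, t, 25), (40, z, 26), (40, z, 30), (40, z, 7)}.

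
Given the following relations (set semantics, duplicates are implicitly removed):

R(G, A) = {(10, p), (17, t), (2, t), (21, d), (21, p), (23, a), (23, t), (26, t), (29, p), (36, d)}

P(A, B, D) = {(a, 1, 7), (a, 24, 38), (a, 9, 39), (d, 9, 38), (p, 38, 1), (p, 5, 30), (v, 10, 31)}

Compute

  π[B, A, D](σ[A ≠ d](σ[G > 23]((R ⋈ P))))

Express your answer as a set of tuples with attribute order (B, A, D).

R ⋈ P (natural join on A): {(10, p, 38, 1), (10, p, 5, 30), (21, d, 9, 38), (21, p, 38, 1), (21, p, 5, 30), (23, a, 1, 7), (23, a, 24, 38), (23, a, 9, 39), (29, p, 38, 1), (29, p, 5, 30), (36, d, 9, 38)}
Selection G > 23: {(29, p, 38, 1), (29, p, 5, 30), (36, d, 9, 38)}
Selection A ≠ d: {(29, p, 38, 1), (29, p, 5, 30)}
π[B, A, D]: project onto (B, A, D) → {(38, p, 1), (5, p, 30)}

{(38, p, 1), (5, p, 30)}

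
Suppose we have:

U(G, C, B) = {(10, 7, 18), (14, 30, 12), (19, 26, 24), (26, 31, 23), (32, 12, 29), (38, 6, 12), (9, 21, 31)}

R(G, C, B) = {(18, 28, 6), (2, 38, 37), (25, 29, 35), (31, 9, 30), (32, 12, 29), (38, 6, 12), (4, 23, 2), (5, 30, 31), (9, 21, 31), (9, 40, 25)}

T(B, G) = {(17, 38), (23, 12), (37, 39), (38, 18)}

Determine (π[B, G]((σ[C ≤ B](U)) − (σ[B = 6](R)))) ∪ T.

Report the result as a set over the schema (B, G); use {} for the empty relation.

{(12, 38), (17, 38), (18, 10), (23, 12), (29, 32), (31, 9), (37, 39), (38, 18)}

Filtering on C ≤ B leaves {(10, 7, 18), (32, 12, 29), (38, 6, 12), (9, 21, 31)}.
Filtering on B = 6 leaves {(18, 28, 6)}.
Difference: {(10, 7, 18), (32, 12, 29), (38, 6, 12), (9, 21, 31)} with {(18, 28, 6)} → {(10, 7, 18), (32, 12, 29), (38, 6, 12), (9, 21, 31)}
π_{B, G} gives {(12, 38), (18, 10), (29, 32), (31, 9)}.
Union: {(12, 38), (18, 10), (29, 32), (31, 9)} with {(17, 38), (23, 12), (37, 39), (38, 18)} → {(12, 38), (17, 38), (18, 10), (23, 12), (29, 32), (31, 9), (37, 39), (38, 18)}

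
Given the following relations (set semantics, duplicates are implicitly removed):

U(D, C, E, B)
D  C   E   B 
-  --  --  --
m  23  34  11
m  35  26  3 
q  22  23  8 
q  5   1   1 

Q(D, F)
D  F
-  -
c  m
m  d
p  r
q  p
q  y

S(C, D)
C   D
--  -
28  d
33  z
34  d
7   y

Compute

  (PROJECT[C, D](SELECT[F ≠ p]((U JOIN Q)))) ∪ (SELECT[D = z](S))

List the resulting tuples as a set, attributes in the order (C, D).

{(22, q), (23, m), (33, z), (35, m), (5, q)}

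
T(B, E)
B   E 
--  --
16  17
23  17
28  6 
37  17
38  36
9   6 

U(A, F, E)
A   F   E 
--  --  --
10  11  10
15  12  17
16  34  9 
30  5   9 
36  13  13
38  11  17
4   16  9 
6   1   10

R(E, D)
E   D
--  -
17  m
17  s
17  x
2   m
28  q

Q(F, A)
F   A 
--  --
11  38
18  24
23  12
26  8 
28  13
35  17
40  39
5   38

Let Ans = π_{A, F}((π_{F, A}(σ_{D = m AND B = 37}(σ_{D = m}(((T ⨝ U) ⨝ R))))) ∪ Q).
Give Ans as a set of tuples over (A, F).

Natural join on E: {(16, 17, 15, 12), (16, 17, 38, 11), (23, 17, 15, 12), (23, 17, 38, 11), (37, 17, 15, 12), (37, 17, 38, 11)}
Natural join on E: {(16, 17, 15, 12, m), (16, 17, 15, 12, s), (16, 17, 15, 12, x), (16, 17, 38, 11, m), (16, 17, 38, 11, s), (16, 17, 38, 11, x), (23, 17, 15, 12, m), (23, 17, 15, 12, s), (23, 17, 15, 12, x), (23, 17, 38, 11, m), (23, 17, 38, 11, s), (23, 17, 38, 11, x), (37, 17, 15, 12, m), (37, 17, 15, 12, s), (37, 17, 15, 12, x), (37, 17, 38, 11, m), (37, 17, 38, 11, s), (37, 17, 38, 11, x)}
Apply σ_{D = m}; surviving tuples: {(16, 17, 15, 12, m), (16, 17, 38, 11, m), (23, 17, 15, 12, m), (23, 17, 38, 11, m), (37, 17, 15, 12, m), (37, 17, 38, 11, m)}
Apply σ_{D = m AND B = 37}; surviving tuples: {(37, 17, 15, 12, m), (37, 17, 38, 11, m)}
Keep only column(s) F, A: {(11, 38), (12, 15)}
Taking the union: {(11, 38), (12, 15), (18, 24), (23, 12), (26, 8), (28, 13), (35, 17), (40, 39), (5, 38)}
Keep only column(s) A, F: {(12, 23), (13, 28), (15, 12), (17, 35), (24, 18), (38, 11), (38, 5), (39, 40), (8, 26)}

{(12, 23), (13, 28), (15, 12), (17, 35), (24, 18), (38, 11), (38, 5), (39, 40), (8, 26)}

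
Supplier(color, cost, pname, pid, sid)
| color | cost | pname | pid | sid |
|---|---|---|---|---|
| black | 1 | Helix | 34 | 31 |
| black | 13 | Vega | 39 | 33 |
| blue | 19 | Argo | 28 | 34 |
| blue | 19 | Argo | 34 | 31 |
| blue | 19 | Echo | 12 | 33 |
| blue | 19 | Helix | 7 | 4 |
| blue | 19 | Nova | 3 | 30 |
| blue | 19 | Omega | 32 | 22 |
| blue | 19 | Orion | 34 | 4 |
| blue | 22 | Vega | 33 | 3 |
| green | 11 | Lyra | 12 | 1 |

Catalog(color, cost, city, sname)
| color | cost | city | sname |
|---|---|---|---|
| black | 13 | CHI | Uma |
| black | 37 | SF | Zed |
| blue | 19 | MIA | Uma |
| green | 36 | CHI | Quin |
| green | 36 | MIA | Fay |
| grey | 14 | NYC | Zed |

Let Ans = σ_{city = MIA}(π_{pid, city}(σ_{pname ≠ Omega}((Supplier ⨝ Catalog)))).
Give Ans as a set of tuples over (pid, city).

{(12, MIA), (28, MIA), (3, MIA), (34, MIA), (7, MIA)}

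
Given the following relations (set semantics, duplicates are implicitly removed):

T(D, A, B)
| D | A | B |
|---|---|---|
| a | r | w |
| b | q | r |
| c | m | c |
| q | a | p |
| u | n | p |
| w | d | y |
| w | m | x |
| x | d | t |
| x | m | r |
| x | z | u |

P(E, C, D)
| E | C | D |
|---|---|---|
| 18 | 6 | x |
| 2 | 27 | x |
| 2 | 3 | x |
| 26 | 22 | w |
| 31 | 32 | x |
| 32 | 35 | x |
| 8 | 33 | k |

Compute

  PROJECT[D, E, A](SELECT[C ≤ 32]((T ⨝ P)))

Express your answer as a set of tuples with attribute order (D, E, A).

{(w, 26, d), (w, 26, m), (x, 18, d), (x, 18, m), (x, 18, z), (x, 2, d), (x, 2, m), (x, 2, z), (x, 31, d), (x, 31, m), (x, 31, z)}

T ⋈ P (natural join on D): {(w, d, y, 26, 22), (w, m, x, 26, 22), (x, d, t, 18, 6), (x, d, t, 2, 27), (x, d, t, 2, 3), (x, d, t, 31, 32), (x, d, t, 32, 35), (x, m, r, 18, 6), (x, m, r, 2, 27), (x, m, r, 2, 3), (x, m, r, 31, 32), (x, m, r, 32, 35), (x, z, u, 18, 6), (x, z, u, 2, 27), (x, z, u, 2, 3), (x, z, u, 31, 32), (x, z, u, 32, 35)}
Filtering on C ≤ 32 leaves {(w, d, y, 26, 22), (w, m, x, 26, 22), (x, d, t, 18, 6), (x, d, t, 2, 27), (x, d, t, 2, 3), (x, d, t, 31, 32), (x, m, r, 18, 6), (x, m, r, 2, 27), (x, m, r, 2, 3), (x, m, r, 31, 32), (x, z, u, 18, 6), (x, z, u, 2, 27), (x, z, u, 2, 3), (x, z, u, 31, 32)}.
π_{D, E, A} gives {(w, 26, d), (w, 26, m), (x, 18, d), (x, 18, m), (x, 18, z), (x, 2, d), (x, 2, m), (x, 2, z), (x, 31, d), (x, 31, m), (x, 31, z)} (3 duplicate(s) eliminated).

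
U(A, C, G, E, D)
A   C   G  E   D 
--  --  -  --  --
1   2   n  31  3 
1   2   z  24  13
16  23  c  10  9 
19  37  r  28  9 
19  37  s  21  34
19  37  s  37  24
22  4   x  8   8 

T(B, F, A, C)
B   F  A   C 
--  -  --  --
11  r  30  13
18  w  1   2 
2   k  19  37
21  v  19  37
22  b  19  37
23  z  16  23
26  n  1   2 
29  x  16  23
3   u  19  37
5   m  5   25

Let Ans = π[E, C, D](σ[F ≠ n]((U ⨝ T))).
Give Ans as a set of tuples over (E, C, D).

{(10, 23, 9), (21, 37, 34), (24, 2, 13), (28, 37, 9), (31, 2, 3), (37, 37, 24)}

Natural join on A, C: {(1, 2, n, 31, 3, 18, w), (1, 2, n, 31, 3, 26, n), (1, 2, z, 24, 13, 18, w), (1, 2, z, 24, 13, 26, n), (16, 23, c, 10, 9, 23, z), (16, 23, c, 10, 9, 29, x), (19, 37, r, 28, 9, 2, k), (19, 37, r, 28, 9, 21, v), (19, 37, r, 28, 9, 22, b), (19, 37, r, 28, 9, 3, u), (19, 37, s, 21, 34, 2, k), (19, 37, s, 21, 34, 21, v), (19, 37, s, 21, 34, 22, b), (19, 37, s, 21, 34, 3, u), (19, 37, s, 37, 24, 2, k), (19, 37, s, 37, 24, 21, v), (19, 37, s, 37, 24, 22, b), (19, 37, s, 37, 24, 3, u)}
Selection F ≠ n: {(1, 2, n, 31, 3, 18, w), (1, 2, z, 24, 13, 18, w), (16, 23, c, 10, 9, 23, z), (16, 23, c, 10, 9, 29, x), (19, 37, r, 28, 9, 2, k), (19, 37, r, 28, 9, 21, v), (19, 37, r, 28, 9, 22, b), (19, 37, r, 28, 9, 3, u), (19, 37, s, 21, 34, 2, k), (19, 37, s, 21, 34, 21, v), (19, 37, s, 21, 34, 22, b), (19, 37, s, 21, 34, 3, u), (19, 37, s, 37, 24, 2, k), (19, 37, s, 37, 24, 21, v), (19, 37, s, 37, 24, 22, b), (19, 37, s, 37, 24, 3, u)}
Projecting to E, C, D (10 duplicate(s) eliminated): {(10, 23, 9), (21, 37, 34), (24, 2, 13), (28, 37, 9), (31, 2, 3), (37, 37, 24)}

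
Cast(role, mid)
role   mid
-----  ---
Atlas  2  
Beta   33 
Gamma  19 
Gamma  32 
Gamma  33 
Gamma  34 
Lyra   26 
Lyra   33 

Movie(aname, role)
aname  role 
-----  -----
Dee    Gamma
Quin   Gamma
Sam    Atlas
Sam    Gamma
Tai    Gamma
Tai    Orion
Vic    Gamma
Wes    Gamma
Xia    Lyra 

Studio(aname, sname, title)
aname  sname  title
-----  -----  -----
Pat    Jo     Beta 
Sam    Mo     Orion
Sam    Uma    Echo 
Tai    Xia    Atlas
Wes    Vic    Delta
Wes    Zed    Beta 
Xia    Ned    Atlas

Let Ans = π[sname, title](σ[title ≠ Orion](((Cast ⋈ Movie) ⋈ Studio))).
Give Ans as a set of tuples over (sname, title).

{(Ned, Atlas), (Uma, Echo), (Vic, Delta), (Xia, Atlas), (Zed, Beta)}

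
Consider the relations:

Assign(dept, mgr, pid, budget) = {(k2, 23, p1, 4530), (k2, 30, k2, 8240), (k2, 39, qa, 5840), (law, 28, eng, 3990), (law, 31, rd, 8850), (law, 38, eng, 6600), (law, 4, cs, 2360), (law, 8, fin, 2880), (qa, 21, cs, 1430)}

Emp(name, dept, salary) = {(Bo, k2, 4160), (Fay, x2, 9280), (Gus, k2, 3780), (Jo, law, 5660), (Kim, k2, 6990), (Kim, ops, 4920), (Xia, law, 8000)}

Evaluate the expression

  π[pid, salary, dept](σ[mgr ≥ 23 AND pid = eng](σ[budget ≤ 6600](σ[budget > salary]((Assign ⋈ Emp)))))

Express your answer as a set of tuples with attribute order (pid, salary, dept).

Joining Assign and Emp on dept yields {(k2, 23, p1, 4530, Bo, 4160), (k2, 23, p1, 4530, Gus, 3780), (k2, 23, p1, 4530, Kim, 6990), (k2, 30, k2, 8240, Bo, 4160), (k2, 30, k2, 8240, Gus, 3780), (k2, 30, k2, 8240, Kim, 6990), (k2, 39, qa, 5840, Bo, 4160), (k2, 39, qa, 5840, Gus, 3780), (k2, 39, qa, 5840, Kim, 6990), (law, 28, eng, 3990, Jo, 5660), (law, 28, eng, 3990, Xia, 8000), (law, 31, rd, 8850, Jo, 5660), (law, 31, rd, 8850, Xia, 8000), (law, 38, eng, 6600, Jo, 5660), (law, 38, eng, 6600, Xia, 8000), (law, 4, cs, 2360, Jo, 5660), (law, 4, cs, 2360, Xia, 8000), (law, 8, fin, 2880, Jo, 5660), (law, 8, fin, 2880, Xia, 8000)}.
Apply σ_{budget > salary}; surviving tuples: {(k2, 23, p1, 4530, Bo, 4160), (k2, 23, p1, 4530, Gus, 3780), (k2, 30, k2, 8240, Bo, 4160), (k2, 30, k2, 8240, Gus, 3780), (k2, 30, k2, 8240, Kim, 6990), (k2, 39, qa, 5840, Bo, 4160), (k2, 39, qa, 5840, Gus, 3780), (law, 31, rd, 8850, Jo, 5660), (law, 31, rd, 8850, Xia, 8000), (law, 38, eng, 6600, Jo, 5660)}
Apply σ_{budget ≤ 6600}; surviving tuples: {(k2, 23, p1, 4530, Bo, 4160), (k2, 23, p1, 4530, Gus, 3780), (k2, 39, qa, 5840, Bo, 4160), (k2, 39, qa, 5840, Gus, 3780), (law, 38, eng, 6600, Jo, 5660)}
Apply σ_{mgr ≥ 23 AND pid = eng}; surviving tuples: {(law, 38, eng, 6600, Jo, 5660)}
Keep only column(s) pid, salary, dept: {(eng, 5660, law)}

{(eng, 5660, law)}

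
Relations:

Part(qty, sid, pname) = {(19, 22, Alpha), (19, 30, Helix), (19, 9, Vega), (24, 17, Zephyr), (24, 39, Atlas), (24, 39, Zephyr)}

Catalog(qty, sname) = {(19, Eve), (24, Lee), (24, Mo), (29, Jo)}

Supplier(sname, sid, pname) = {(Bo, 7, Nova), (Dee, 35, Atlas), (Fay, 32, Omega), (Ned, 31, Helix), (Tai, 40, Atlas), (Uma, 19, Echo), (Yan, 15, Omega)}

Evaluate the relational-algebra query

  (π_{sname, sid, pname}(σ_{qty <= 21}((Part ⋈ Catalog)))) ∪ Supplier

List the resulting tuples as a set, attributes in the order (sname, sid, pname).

Part ⋈ Catalog (natural join on qty): {(19, 22, Alpha, Eve), (19, 30, Helix, Eve), (19, 9, Vega, Eve), (24, 17, Zephyr, Lee), (24, 17, Zephyr, Mo), (24, 39, Atlas, Lee), (24, 39, Atlas, Mo), (24, 39, Zephyr, Lee), (24, 39, Zephyr, Mo)}
σ[qty <= 21]: keep tuples satisfying qty <= 21 → {(19, 22, Alpha, Eve), (19, 30, Helix, Eve), (19, 9, Vega, Eve)}
Projecting to sname, sid, pname: {(Eve, 22, Alpha), (Eve, 30, Helix), (Eve, 9, Vega)}
Union: {(Eve, 22, Alpha), (Eve, 30, Helix), (Eve, 9, Vega)} with {(Bo, 7, Nova), (Dee, 35, Atlas), (Fay, 32, Omega), (Ned, 31, Helix), (Tai, 40, Atlas), (Uma, 19, Echo), (Yan, 15, Omega)} → {(Bo, 7, Nova), (Dee, 35, Atlas), (Eve, 22, Alpha), (Eve, 30, Helix), (Eve, 9, Vega), (Fay, 32, Omega), (Ned, 31, Helix), (Tai, 40, Atlas), (Uma, 19, Echo), (Yan, 15, Omega)}

{(Bo, 7, Nova), (Dee, 35, Atlas), (Eve, 22, Alpha), (Eve, 30, Helix), (Eve, 9, Vega), (Fay, 32, Omega), (Ned, 31, Helix), (Tai, 40, Atlas), (Uma, 19, Echo), (Yan, 15, Omega)}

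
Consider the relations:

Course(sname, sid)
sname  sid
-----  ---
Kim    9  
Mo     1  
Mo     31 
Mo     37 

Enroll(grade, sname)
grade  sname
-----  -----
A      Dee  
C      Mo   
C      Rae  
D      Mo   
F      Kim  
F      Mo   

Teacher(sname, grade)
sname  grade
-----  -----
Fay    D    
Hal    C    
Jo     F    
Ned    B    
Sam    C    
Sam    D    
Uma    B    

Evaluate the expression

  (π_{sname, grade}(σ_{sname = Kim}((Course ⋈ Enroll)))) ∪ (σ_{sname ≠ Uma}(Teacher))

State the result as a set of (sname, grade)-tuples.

Natural join on sname: {(Kim, 9, F), (Mo, 1, C), (Mo, 1, D), (Mo, 1, F), (Mo, 31, C), (Mo, 31, D), (Mo, 31, F), (Mo, 37, C), (Mo, 37, D), (Mo, 37, F)}
Selection sname = Kim: {(Kim, 9, F)}
Projecting to sname, grade: {(Kim, F)}
Selection sname ≠ Uma: {(Fay, D), (Hal, C), (Jo, F), (Ned, B), (Sam, C), (Sam, D)}
Union: {(Kim, F)} with {(Fay, D), (Hal, C), (Jo, F), (Ned, B), (Sam, C), (Sam, D)} → {(Fay, D), (Hal, C), (Jo, F), (Kim, F), (Ned, B), (Sam, C), (Sam, D)}

{(Fay, D), (Hal, C), (Jo, F), (Kim, F), (Ned, B), (Sam, C), (Sam, D)}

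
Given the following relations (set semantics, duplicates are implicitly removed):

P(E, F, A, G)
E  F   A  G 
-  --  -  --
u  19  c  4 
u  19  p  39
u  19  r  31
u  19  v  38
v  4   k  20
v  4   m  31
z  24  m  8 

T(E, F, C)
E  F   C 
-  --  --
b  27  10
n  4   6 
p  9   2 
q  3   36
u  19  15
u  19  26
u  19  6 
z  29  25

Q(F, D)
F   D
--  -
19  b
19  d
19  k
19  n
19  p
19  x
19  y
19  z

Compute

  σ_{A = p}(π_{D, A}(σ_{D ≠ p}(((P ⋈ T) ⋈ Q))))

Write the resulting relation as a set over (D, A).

{(b, p), (d, p), (k, p), (n, p), (x, p), (y, p), (z, p)}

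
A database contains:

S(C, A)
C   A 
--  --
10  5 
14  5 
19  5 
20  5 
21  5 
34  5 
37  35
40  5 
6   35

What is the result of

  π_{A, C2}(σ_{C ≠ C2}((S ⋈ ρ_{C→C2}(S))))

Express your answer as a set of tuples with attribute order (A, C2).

{(35, 37), (35, 6), (5, 10), (5, 14), (5, 19), (5, 20), (5, 21), (5, 34), (5, 40)}

ρ[C→C2]: schema becomes (C2, A); tuples unchanged.
Natural join on A: {(10, 5, 10), (10, 5, 14), (10, 5, 19), (10, 5, 20), (10, 5, 21), (10, 5, 34), (10, 5, 40), (14, 5, 10), (14, 5, 14), (14, 5, 19), (14, 5, 20), (14, 5, 21), (14, 5, 34), (14, 5, 40), (19, 5, 10), (19, 5, 14), (19, 5, 19), (19, 5, 20), (19, 5, 21), (19, 5, 34), (19, 5, 40), (20, 5, 10), (20, 5, 14), (20, 5, 19), (20, 5, 20), (20, 5, 21), (20, 5, 34), (20, 5, 40), (21, 5, 10), (21, 5, 14), (21, 5, 19), (21, 5, 20), (21, 5, 21), (21, 5, 34), (21, 5, 40), (34, 5, 10), (34, 5, 14), (34, 5, 19), (34, 5, 20), (34, 5, 21), (34, 5, 34), (34, 5, 40), (37, 35, 37), (37, 35, 6), (40, 5, 10), (40, 5, 14), (40, 5, 19), (40, 5, 20), (40, 5, 21), (40, 5, 34), (40, 5, 40), (6, 35, 37), (6, 35, 6)}
Selection C ≠ C2: {(10, 5, 14), (10, 5, 19), (10, 5, 20), (10, 5, 21), (10, 5, 34), (10, 5, 40), (14, 5, 10), (14, 5, 19), (14, 5, 20), (14, 5, 21), (14, 5, 34), (14, 5, 40), (19, 5, 10), (19, 5, 14), (19, 5, 20), (19, 5, 21), (19, 5, 34), (19, 5, 40), (20, 5, 10), (20, 5, 14), (20, 5, 19), (20, 5, 21), (20, 5, 34), (20, 5, 40), (21, 5, 10), (21, 5, 14), (21, 5, 19), (21, 5, 20), (21, 5, 34), (21, 5, 40), (34, 5, 10), (34, 5, 14), (34, 5, 19), (34, 5, 20), (34, 5, 21), (34, 5, 40), (37, 35, 6), (40, 5, 10), (40, 5, 14), (40, 5, 19), (40, 5, 20), (40, 5, 21), (40, 5, 34), (6, 35, 37)}
Keep only column(s) A, C2 (35 duplicate(s) eliminated): {(35, 37), (35, 6), (5, 10), (5, 14), (5, 19), (5, 20), (5, 21), (5, 34), (5, 40)}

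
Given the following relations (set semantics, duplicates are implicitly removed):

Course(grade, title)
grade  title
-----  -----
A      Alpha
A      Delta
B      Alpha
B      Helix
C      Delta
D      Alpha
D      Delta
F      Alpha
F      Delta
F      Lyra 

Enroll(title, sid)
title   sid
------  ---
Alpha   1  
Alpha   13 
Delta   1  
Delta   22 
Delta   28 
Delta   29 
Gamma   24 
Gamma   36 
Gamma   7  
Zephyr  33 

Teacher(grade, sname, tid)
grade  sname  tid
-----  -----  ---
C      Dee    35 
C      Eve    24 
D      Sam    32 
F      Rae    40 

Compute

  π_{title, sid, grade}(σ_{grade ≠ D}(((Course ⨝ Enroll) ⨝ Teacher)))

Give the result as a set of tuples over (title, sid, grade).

Joining Course and Enroll on title yields {(A, Alpha, 1), (A, Alpha, 13), (A, Delta, 1), (A, Delta, 22), (A, Delta, 28), (A, Delta, 29), (B, Alpha, 1), (B, Alpha, 13), (C, Delta, 1), (C, Delta, 22), (C, Delta, 28), (C, Delta, 29), (D, Alpha, 1), (D, Alpha, 13), (D, Delta, 1), (D, Delta, 22), (D, Delta, 28), (D, Delta, 29), (F, Alpha, 1), (F, Alpha, 13), (F, Delta, 1), (F, Delta, 22), (F, Delta, 28), (F, Delta, 29)}.
Joining (Course ⨝ Enroll) and Teacher on grade yields {(C, Delta, 1, Dee, 35), (C, Delta, 1, Eve, 24), (C, Delta, 22, Dee, 35), (C, Delta, 22, Eve, 24), (C, Delta, 28, Dee, 35), (C, Delta, 28, Eve, 24), (C, Delta, 29, Dee, 35), (C, Delta, 29, Eve, 24), (D, Alpha, 1, Sam, 32), (D, Alpha, 13, Sam, 32), (D, Delta, 1, Sam, 32), (D, Delta, 22, Sam, 32), (D, Delta, 28, Sam, 32), (D, Delta, 29, Sam, 32), (F, Alpha, 1, Rae, 40), (F, Alpha, 13, Rae, 40), (F, Delta, 1, Rae, 40), (F, Delta, 22, Rae, 40), (F, Delta, 28, Rae, 40), (F, Delta, 29, Rae, 40)}.
Apply σ_{grade ≠ D}; surviving tuples: {(C, Delta, 1, Dee, 35), (C, Delta, 1, Eve, 24), (C, Delta, 22, Dee, 35), (C, Delta, 22, Eve, 24), (C, Delta, 28, Dee, 35), (C, Delta, 28, Eve, 24), (C, Delta, 29, Dee, 35), (C, Delta, 29, Eve, 24), (F, Alpha, 1, Rae, 40), (F, Alpha, 13, Rae, 40), (F, Delta, 1, Rae, 40), (F, Delta, 22, Rae, 40), (F, Delta, 28, Rae, 40), (F, Delta, 29, Rae, 40)}
π_{title, sid, grade} gives {(Alpha, 1, F), (Alpha, 13, F), (Delta, 1, C), (Delta, 1, F), (Delta, 22, C), (Delta, 22, F), (Delta, 28, C), (Delta, 28, F), (Delta, 29, C), (Delta, 29, F)} (4 duplicate(s) eliminated).

{(Alpha, 1, F), (Alpha, 13, F), (Delta, 1, C), (Delta, 1, F), (Delta, 22, C), (Delta, 22, F), (Delta, 28, C), (Delta, 28, F), (Delta, 29, C), (Delta, 29, F)}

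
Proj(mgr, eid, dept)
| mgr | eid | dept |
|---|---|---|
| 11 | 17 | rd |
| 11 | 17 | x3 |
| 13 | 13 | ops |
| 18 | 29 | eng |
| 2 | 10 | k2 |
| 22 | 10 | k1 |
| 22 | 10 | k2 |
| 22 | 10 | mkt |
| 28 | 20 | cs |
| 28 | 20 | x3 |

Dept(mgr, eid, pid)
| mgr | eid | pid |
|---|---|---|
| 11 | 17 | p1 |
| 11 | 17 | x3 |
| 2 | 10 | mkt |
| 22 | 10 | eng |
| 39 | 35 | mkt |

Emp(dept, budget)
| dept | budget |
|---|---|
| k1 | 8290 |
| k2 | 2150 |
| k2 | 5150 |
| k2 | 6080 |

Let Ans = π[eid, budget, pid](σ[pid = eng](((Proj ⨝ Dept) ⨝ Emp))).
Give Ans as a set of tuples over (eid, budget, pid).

{(10, 2150, eng), (10, 5150, eng), (10, 6080, eng), (10, 8290, eng)}

Proj ⋈ Dept (natural join on mgr, eid): {(11, 17, rd, p1), (11, 17, rd, x3), (11, 17, x3, p1), (11, 17, x3, x3), (2, 10, k2, mkt), (22, 10, k1, eng), (22, 10, k2, eng), (22, 10, mkt, eng)}
(Proj ⨝ Dept) ⋈ Emp (natural join on dept): {(2, 10, k2, mkt, 2150), (2, 10, k2, mkt, 5150), (2, 10, k2, mkt, 6080), (22, 10, k1, eng, 8290), (22, 10, k2, eng, 2150), (22, 10, k2, eng, 5150), (22, 10, k2, eng, 6080)}
Filtering on pid = eng leaves {(22, 10, k1, eng, 8290), (22, 10, k2, eng, 2150), (22, 10, k2, eng, 5150), (22, 10, k2, eng, 6080)}.
π[eid, budget, pid]: project onto (eid, budget, pid) → {(10, 2150, eng), (10, 5150, eng), (10, 6080, eng), (10, 8290, eng)}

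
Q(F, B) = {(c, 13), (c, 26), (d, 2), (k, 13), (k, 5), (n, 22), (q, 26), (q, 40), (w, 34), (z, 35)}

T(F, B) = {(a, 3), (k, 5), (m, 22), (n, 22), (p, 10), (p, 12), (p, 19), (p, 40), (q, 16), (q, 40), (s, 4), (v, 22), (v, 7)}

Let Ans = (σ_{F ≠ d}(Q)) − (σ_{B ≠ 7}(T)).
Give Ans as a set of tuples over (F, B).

Filtering on F ≠ d leaves {(c, 13), (c, 26), (k, 13), (k, 5), (n, 22), (q, 26), (q, 40), (w, 34), (z, 35)}.
Filtering on B ≠ 7 leaves {(a, 3), (k, 5), (m, 22), (n, 22), (p, 10), (p, 12), (p, 19), (p, 40), (q, 16), (q, 40), (s, 4), (v, 22)}.
Taking the difference: {(c, 13), (c, 26), (k, 13), (q, 26), (w, 34), (z, 35)}

{(c, 13), (c, 26), (k, 13), (q, 26), (w, 34), (z, 35)}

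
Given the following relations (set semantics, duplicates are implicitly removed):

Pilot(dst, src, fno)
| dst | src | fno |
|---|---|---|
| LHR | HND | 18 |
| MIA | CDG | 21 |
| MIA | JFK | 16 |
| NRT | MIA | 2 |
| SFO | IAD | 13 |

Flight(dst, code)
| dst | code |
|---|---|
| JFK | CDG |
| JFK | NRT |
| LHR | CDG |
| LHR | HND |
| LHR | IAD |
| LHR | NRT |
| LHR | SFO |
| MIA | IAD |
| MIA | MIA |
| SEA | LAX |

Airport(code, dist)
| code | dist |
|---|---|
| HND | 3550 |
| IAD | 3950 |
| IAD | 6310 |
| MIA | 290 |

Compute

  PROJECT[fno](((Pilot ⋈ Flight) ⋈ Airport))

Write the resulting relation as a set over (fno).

{16, 18, 21}

Pilot ⋈ Flight (natural join on dst): {(LHR, HND, 18, CDG), (LHR, HND, 18, HND), (LHR, HND, 18, IAD), (LHR, HND, 18, NRT), (LHR, HND, 18, SFO), (MIA, CDG, 21, IAD), (MIA, CDG, 21, MIA), (MIA, JFK, 16, IAD), (MIA, JFK, 16, MIA)}
(Pilot ⋈ Flight) ⋈ Airport (natural join on code): {(LHR, HND, 18, HND, 3550), (LHR, HND, 18, IAD, 3950), (LHR, HND, 18, IAD, 6310), (MIA, CDG, 21, IAD, 3950), (MIA, CDG, 21, IAD, 6310), (MIA, CDG, 21, MIA, 290), (MIA, JFK, 16, IAD, 3950), (MIA, JFK, 16, IAD, 6310), (MIA, JFK, 16, MIA, 290)}
π_{fno} gives {16, 18, 21} (6 duplicate(s) eliminated).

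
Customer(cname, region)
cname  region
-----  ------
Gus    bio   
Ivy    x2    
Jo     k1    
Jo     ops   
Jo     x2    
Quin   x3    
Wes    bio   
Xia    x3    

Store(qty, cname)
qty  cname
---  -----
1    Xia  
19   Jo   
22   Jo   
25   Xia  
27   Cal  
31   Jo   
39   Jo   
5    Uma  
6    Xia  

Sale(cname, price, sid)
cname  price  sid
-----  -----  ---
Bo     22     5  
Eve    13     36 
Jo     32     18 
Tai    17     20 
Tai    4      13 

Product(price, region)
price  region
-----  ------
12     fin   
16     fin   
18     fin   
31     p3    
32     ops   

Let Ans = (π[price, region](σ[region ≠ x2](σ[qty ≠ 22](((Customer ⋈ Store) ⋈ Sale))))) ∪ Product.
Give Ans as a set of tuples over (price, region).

Natural join on cname: {(Jo, k1, 19), (Jo, k1, 22), (Jo, k1, 31), (Jo, k1, 39), (Jo, ops, 19), (Jo, ops, 22), (Jo, ops, 31), (Jo, ops, 39), (Jo, x2, 19), (Jo, x2, 22), (Jo, x2, 31), (Jo, x2, 39), (Xia, x3, 1), (Xia, x3, 25), (Xia, x3, 6)}
Natural join on cname: {(Jo, k1, 19, 32, 18), (Jo, k1, 22, 32, 18), (Jo, k1, 31, 32, 18), (Jo, k1, 39, 32, 18), (Jo, ops, 19, 32, 18), (Jo, ops, 22, 32, 18), (Jo, ops, 31, 32, 18), (Jo, ops, 39, 32, 18), (Jo, x2, 19, 32, 18), (Jo, x2, 22, 32, 18), (Jo, x2, 31, 32, 18), (Jo, x2, 39, 32, 18)}
Apply σ_{qty ≠ 22}; surviving tuples: {(Jo, k1, 19, 32, 18), (Jo, k1, 31, 32, 18), (Jo, k1, 39, 32, 18), (Jo, ops, 19, 32, 18), (Jo, ops, 31, 32, 18), (Jo, ops, 39, 32, 18), (Jo, x2, 19, 32, 18), (Jo, x2, 31, 32, 18), (Jo, x2, 39, 32, 18)}
Apply σ_{region ≠ x2}; surviving tuples: {(Jo, k1, 19, 32, 18), (Jo, k1, 31, 32, 18), (Jo, k1, 39, 32, 18), (Jo, ops, 19, 32, 18), (Jo, ops, 31, 32, 18), (Jo, ops, 39, 32, 18)}
Projecting to price, region (4 duplicate(s) eliminated): {(32, k1), (32, ops)}
Taking the union: {(12, fin), (16, fin), (18, fin), (31, p3), (32, k1), (32, ops)}

{(12, fin), (16, fin), (18, fin), (31, p3), (32, k1), (32, ops)}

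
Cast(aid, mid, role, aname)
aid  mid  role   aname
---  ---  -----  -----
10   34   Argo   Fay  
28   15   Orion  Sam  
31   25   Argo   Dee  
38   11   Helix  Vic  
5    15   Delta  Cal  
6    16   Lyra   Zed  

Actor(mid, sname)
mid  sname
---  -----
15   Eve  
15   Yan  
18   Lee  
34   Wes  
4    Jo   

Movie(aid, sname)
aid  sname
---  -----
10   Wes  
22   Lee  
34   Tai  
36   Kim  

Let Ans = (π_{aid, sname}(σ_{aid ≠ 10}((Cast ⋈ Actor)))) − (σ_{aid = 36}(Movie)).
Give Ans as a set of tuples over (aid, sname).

{(28, Eve), (28, Yan), (5, Eve), (5, Yan)}

Cast ⋈ Actor (natural join on mid): {(10, 34, Argo, Fay, Wes), (28, 15, Orion, Sam, Eve), (28, 15, Orion, Sam, Yan), (5, 15, Delta, Cal, Eve), (5, 15, Delta, Cal, Yan)}
Apply σ_{aid ≠ 10}; surviving tuples: {(28, 15, Orion, Sam, Eve), (28, 15, Orion, Sam, Yan), (5, 15, Delta, Cal, Eve), (5, 15, Delta, Cal, Yan)}
π_{aid, sname} gives {(28, Eve), (28, Yan), (5, Eve), (5, Yan)}.
Apply σ_{aid = 36}; surviving tuples: {(36, Kim)}
Difference: {(28, Eve), (28, Yan), (5, Eve), (5, Yan)} with {(36, Kim)} → {(28, Eve), (28, Yan), (5, Eve), (5, Yan)}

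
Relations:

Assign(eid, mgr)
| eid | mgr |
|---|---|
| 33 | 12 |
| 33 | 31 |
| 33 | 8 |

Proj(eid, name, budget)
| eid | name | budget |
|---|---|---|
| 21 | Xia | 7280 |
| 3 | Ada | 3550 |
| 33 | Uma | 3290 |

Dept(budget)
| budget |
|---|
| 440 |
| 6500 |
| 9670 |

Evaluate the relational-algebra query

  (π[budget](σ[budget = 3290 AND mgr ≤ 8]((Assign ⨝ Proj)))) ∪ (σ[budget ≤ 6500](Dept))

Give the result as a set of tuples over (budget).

Joining Assign and Proj on eid yields {(33, 12, Uma, 3290), (33, 31, Uma, 3290), (33, 8, Uma, 3290)}.
σ[budget = 3290 AND mgr ≤ 8]: keep tuples satisfying budget = 3290 AND mgr ≤ 8 → {(33, 8, Uma, 3290)}
π[budget]: project onto (budget) → {3290}
σ[budget ≤ 6500]: keep tuples satisfying budget ≤ 6500 → {440, 6500}
Union: {3290} with {440, 6500} → {3290, 440, 6500}

{3290, 440, 6500}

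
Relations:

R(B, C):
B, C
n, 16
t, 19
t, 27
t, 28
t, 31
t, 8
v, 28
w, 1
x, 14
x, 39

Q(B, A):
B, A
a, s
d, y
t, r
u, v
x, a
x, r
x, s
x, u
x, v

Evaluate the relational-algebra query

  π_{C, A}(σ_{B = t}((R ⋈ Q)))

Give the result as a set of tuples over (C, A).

Natural join on B: {(t, 19, r), (t, 27, r), (t, 28, r), (t, 31, r), (t, 8, r), (x, 14, a), (x, 14, r), (x, 14, s), (x, 14, u), (x, 14, v), (x, 39, a), (x, 39, r), (x, 39, s), (x, 39, u), (x, 39, v)}
Apply σ_{B = t}; surviving tuples: {(t, 19, r), (t, 27, r), (t, 28, r), (t, 31, r), (t, 8, r)}
Keep only column(s) C, A: {(19, r), (27, r), (28, r), (31, r), (8, r)}

{(19, r), (27, r), (28, r), (31, r), (8, r)}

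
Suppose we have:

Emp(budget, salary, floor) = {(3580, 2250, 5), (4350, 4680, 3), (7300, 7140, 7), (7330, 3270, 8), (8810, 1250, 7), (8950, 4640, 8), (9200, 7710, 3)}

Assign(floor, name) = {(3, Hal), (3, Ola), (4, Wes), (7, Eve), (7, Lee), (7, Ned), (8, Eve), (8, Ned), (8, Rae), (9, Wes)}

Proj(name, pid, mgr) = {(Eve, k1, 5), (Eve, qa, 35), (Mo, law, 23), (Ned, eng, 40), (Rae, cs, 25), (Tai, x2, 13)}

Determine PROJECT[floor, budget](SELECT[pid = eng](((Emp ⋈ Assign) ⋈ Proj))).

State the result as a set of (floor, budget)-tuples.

Emp ⋈ Assign (natural join on floor): {(4350, 4680, 3, Hal), (4350, 4680, 3, Ola), (7300, 7140, 7, Eve), (7300, 7140, 7, Lee), (7300, 7140, 7, Ned), (7330, 3270, 8, Eve), (7330, 3270, 8, Ned), (7330, 3270, 8, Rae), (8810, 1250, 7, Eve), (8810, 1250, 7, Lee), (8810, 1250, 7, Ned), (8950, 4640, 8, Eve), (8950, 4640, 8, Ned), (8950, 4640, 8, Rae), (9200, 7710, 3, Hal), (9200, 7710, 3, Ola)}
(Emp ⋈ Assign) ⋈ Proj (natural join on name): {(7300, 7140, 7, Eve, k1, 5), (7300, 7140, 7, Eve, qa, 35), (7300, 7140, 7, Ned, eng, 40), (7330, 3270, 8, Eve, k1, 5), (7330, 3270, 8, Eve, qa, 35), (7330, 3270, 8, Ned, eng, 40), (7330, 3270, 8, Rae, cs, 25), (8810, 1250, 7, Eve, k1, 5), (8810, 1250, 7, Eve, qa, 35), (8810, 1250, 7, Ned, eng, 40), (8950, 4640, 8, Eve, k1, 5), (8950, 4640, 8, Eve, qa, 35), (8950, 4640, 8, Ned, eng, 40), (8950, 4640, 8, Rae, cs, 25)}
σ[pid = eng]: keep tuples satisfying pid = eng → {(7300, 7140, 7, Ned, eng, 40), (7330, 3270, 8, Ned, eng, 40), (8810, 1250, 7, Ned, eng, 40), (8950, 4640, 8, Ned, eng, 40)}
π[floor, budget]: project onto (floor, budget) → {(7, 7300), (7, 8810), (8, 7330), (8, 8950)}

{(7, 7300), (7, 8810), (8, 7330), (8, 8950)}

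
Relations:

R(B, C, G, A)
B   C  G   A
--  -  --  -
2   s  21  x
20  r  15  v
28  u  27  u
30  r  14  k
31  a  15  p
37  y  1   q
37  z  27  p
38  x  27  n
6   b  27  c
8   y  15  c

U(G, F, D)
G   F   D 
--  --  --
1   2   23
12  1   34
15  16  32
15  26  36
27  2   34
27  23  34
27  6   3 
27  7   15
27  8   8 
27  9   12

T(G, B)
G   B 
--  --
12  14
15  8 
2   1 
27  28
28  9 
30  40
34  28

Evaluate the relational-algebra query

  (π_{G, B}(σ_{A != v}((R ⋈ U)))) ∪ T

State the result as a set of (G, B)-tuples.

Joining R and U on G yields {(20, r, 15, v, 16, 32), (20, r, 15, v, 26, 36), (28, u, 27, u, 2, 34), (28, u, 27, u, 23, 34), (28, u, 27, u, 6, 3), (28, u, 27, u, 7, 15), (28, u, 27, u, 8, 8), (28, u, 27, u, 9, 12), (31, a, 15, p, 16, 32), (31, a, 15, p, 26, 36), (37, y, 1, q, 2, 23), (37, z, 27, p, 2, 34), (37, z, 27, p, 23, 34), (37, z, 27, p, 6, 3), (37, z, 27, p, 7, 15), (37, z, 27, p, 8, 8), (37, z, 27, p, 9, 12), (38, x, 27, n, 2, 34), (38, x, 27, n, 23, 34), (38, x, 27, n, 6, 3), (38, x, 27, n, 7, 15), (38, x, 27, n, 8, 8), (38, x, 27, n, 9, 12), (6, b, 27, c, 2, 34), (6, b, 27, c, 23, 34), (6, b, 27, c, 6, 3), (6, b, 27, c, 7, 15), (6, b, 27, c, 8, 8), (6, b, 27, c, 9, 12), (8, y, 15, c, 16, 32), (8, y, 15, c, 26, 36)}.
Filtering on A != v leaves {(28, u, 27, u, 2, 34), (28, u, 27, u, 23, 34), (28, u, 27, u, 6, 3), (28, u, 27, u, 7, 15), (28, u, 27, u, 8, 8), (28, u, 27, u, 9, 12), (31, a, 15, p, 16, 32), (31, a, 15, p, 26, 36), (37, y, 1, q, 2, 23), (37, z, 27, p, 2, 34), (37, z, 27, p, 23, 34), (37, z, 27, p, 6, 3), (37, z, 27, p, 7, 15), (37, z, 27, p, 8, 8), (37, z, 27, p, 9, 12), (38, x, 27, n, 2, 34), (38, x, 27, n, 23, 34), (38, x, 27, n, 6, 3), (38, x, 27, n, 7, 15), (38, x, 27, n, 8, 8), (38, x, 27, n, 9, 12), (6, b, 27, c, 2, 34), (6, b, 27, c, 23, 34), (6, b, 27, c, 6, 3), (6, b, 27, c, 7, 15), (6, b, 27, c, 8, 8), (6, b, 27, c, 9, 12), (8, y, 15, c, 16, 32), (8, y, 15, c, 26, 36)}.
π[G, B]: project onto (G, B) (22 duplicate(s) eliminated) → {(1, 37), (15, 31), (15, 8), (27, 28), (27, 37), (27, 38), (27, 6)}
Union: {(1, 37), (15, 31), (15, 8), (27, 28), (27, 37), (27, 38), (27, 6)} with {(12, 14), (15, 8), (2, 1), (27, 28), (28, 9), (30, 40), (34, 28)} → {(1, 37), (12, 14), (15, 31), (15, 8), (2, 1), (27, 28), (27, 37), (27, 38), (27, 6), (28, 9), (30, 40), (34, 28)}

{(1, 37), (12, 14), (15, 31), (15, 8), (2, 1), (27, 28), (27, 37), (27, 38), (27, 6), (28, 9), (30, 40), (34, 28)}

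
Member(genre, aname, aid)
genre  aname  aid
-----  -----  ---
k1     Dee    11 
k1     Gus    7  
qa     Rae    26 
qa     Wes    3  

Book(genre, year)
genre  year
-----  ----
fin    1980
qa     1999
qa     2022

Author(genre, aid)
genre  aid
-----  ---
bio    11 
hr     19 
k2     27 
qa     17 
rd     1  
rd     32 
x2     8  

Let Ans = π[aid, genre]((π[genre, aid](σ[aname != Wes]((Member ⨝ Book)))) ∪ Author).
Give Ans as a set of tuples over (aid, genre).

{(1, rd), (11, bio), (17, qa), (19, hr), (26, qa), (27, k2), (32, rd), (8, x2)}

Member ⋈ Book (natural join on genre): {(qa, Rae, 26, 1999), (qa, Rae, 26, 2022), (qa, Wes, 3, 1999), (qa, Wes, 3, 2022)}
Selection aname != Wes: {(qa, Rae, 26, 1999), (qa, Rae, 26, 2022)}
π[genre, aid]: project onto (genre, aid) (1 duplicate(s) eliminated) → {(qa, 26)}
Set union of the two operands is {(bio, 11), (hr, 19), (k2, 27), (qa, 17), (qa, 26), (rd, 1), (rd, 32), (x2, 8)}.
π[aid, genre]: project onto (aid, genre) → {(1, rd), (11, bio), (17, qa), (19, hr), (26, qa), (27, k2), (32, rd), (8, x2)}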